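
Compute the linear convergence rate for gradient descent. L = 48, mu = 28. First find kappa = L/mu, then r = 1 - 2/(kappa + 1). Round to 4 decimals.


Step 1: Compute the condition number.
kappa = L/mu = 48/28 = 1.7143
Step 2: Compute the convergence rate.
r = 1 - 2/(kappa + 1) = 1 - 2*mu/(L + mu) = (L - mu)/(L + mu) = 20/76 = 0.2632


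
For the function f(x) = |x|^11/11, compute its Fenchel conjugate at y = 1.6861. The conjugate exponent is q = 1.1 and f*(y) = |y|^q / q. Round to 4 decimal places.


The conjugate exponent q satisfies 1/p + 1/q = 1.
p = 11, so q = 11/(11 - 1) = 1.1
|y|^q = 1.6861^1.1 = 1.7765
f*(1.6861) = 1.7765 / 1.1 = 1.615


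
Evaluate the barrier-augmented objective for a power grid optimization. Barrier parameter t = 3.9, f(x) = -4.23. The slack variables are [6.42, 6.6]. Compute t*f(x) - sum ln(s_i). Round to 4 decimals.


Step 1: Compute log-barrier.
ln values: [1.8594, 1.8871]
phi = -(1.8594 + 1.8871) = -3.7465
Step 2: Compute augmented objective.
t*f(x) = 3.9*-4.23 = -16.497
Total = -16.497 - 3.7465 = -20.2435


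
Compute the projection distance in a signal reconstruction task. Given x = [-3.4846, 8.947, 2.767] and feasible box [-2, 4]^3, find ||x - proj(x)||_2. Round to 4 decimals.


Project each component onto [-2, 4].
clip(-3.4846) = -2.0, clip(8.947) = 4.0, clip(2.767) = 2.767
Projection = [-2.0, 4.0, 2.767]
Squared diffs: [2.204, 24.4728, 0.0]
Distance = sqrt(26.6768) = 5.165


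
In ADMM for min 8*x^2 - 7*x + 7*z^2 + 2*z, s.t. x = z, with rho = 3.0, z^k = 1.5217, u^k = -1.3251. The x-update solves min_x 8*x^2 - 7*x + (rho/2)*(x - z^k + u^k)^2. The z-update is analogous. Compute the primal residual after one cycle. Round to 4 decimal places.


ADMM iteration with rho = 3.0, z^k = 1.5217, u^k = -1.3251
Step 1: x-update.
Minimize 8*x^2 - 7*x + (3.0/2)*(x - 1.5217 - 1.3251)^2
FOC: (2*8 + 3.0)*x = 7 + 3.0*(1.5217 + 1.3251)
x^{k+1} = 0.8179
Step 2: z-update.
Minimize 7*z^2 + 2*z + (3.0/2)*(0.8179 - z - 1.3251)^2
FOC: (2*7 + 3.0)*z = -2 + 3.0*(0.8179 - 1.3251)
z^{k+1} = -0.2072
Step 3: u-update.
u^{k+1} = -1.3251 + 0.8179 + 0.2072 = -0.3
Step 4: Primal residual = |0.8179 + 0.2072| = 1.0251


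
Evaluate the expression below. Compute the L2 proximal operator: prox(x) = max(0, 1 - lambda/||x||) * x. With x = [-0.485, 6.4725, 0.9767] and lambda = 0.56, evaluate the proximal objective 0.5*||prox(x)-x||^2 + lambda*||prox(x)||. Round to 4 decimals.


Step 1: Compute ||x||.
||x|| = 6.5637
Step 2: Compute scaling factor.
scale = max(0, 1 - 0.56/6.5637) = 0.9147
Step 3: prox(x) = [-0.4436, 5.9203, 0.8934]
||prox(x)|| = 6.0037
Step 4: Proximal objective.
0.5*||prox-x||^2 = 0.1568
lambda*||prox|| = 3.3621
Total = 3.5189


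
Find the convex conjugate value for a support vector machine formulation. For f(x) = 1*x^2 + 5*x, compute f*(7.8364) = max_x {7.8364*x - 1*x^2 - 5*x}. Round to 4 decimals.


f*(y) = sup_x {y*x - a*x^2 - b*x} = sup_x {(y-b)*x - a*x^2}
FOC: (y - b) - 2a*x = 0 => x* = (y - b)/(2a)
x* = (7.8364 - 5)/(2*1) = 1.4182
f*(7.8364) = (y-b)^2/(4a) = (7.8364 - 5)^2/(4*1)
= 8.0452/4 = 2.0113


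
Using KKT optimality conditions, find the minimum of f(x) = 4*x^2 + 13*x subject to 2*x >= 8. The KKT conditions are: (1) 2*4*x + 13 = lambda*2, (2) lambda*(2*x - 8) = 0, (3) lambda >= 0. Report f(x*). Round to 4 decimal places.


Step 1: Try lambda = 0 (constraint inactive).
x_unc = -13/(2*4) = -1.625
Check: 2*-1.625 = -3.25 < 8 -- violated!
Step 2: Constraint must be active: 2*x = 8
x* = 8/2 = 4.0
lambda = (2*4*4.0 + 13)/2 = 22.5
Step 3: Compute optimal value.
f(x*) = 4*4.0^2 + 13*4.0 = 116.0


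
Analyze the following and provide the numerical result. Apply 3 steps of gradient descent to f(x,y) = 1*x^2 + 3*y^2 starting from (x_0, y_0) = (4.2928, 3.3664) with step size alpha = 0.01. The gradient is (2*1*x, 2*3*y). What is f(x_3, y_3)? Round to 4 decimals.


Gradient descent on f(x,y) = 1*x^2 + 3*y^2.
Starting point: (4.2928, 3.3664), alpha = 0.01
Step 1: grad_x = 2*1*4.2928 = 8.5856, grad_y = 2*3*3.3664 = 20.1984
  x_1 = 4.2928 - 0.01*8.5856 = 4.2069
  y_1 = 3.3664 - 0.01*20.1984 = 3.1644
Step 2: grad_x = 2*1*4.2069 = 8.4139, grad_y = 2*3*3.1644 = 18.9865
  x_2 = 4.2069 - 0.01*8.4139 = 4.1228
  y_2 = 3.1644 - 0.01*18.9865 = 2.9746
Step 3: grad_x = 2*1*4.1228 = 8.2456, grad_y = 2*3*2.9746 = 17.8473
  x_3 = 4.1228 - 0.01*8.2456 = 4.0403
  y_3 = 2.9746 - 0.01*17.8473 = 2.7961
f(4.0403, 2.7961) = 1*4.0403^2 + 3*2.7961^2 = 39.7786


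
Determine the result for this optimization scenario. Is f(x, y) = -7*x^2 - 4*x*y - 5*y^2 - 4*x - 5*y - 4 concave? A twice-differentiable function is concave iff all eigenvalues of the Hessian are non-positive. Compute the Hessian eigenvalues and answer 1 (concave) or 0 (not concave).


The Hessian of f(x,y) = -7*x^2 - 4*x*y - 5*y^2 - 4*x - 5*y - 4 is:
H = [[-14, -4], [-4, -10]]
Trace = -14 - 10 = -24
Determinant = -14*-10 - (-4)^2 = 124
Discriminant = (-24)^2 - 4*124 = 80.0
Eigenvalues: lambda_1 = -16.4721, lambda_2 = -7.5279
The function is concave.

1


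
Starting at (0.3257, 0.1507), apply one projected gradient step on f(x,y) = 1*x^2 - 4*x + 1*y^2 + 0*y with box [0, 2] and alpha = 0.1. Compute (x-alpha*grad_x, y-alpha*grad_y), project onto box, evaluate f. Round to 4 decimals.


Step 1: Compute gradient at (0.3257, 0.1507).
grad_x = 2*1*0.3257 - 4 = -3.3486
grad_y = 2*1*0.1507 + 0 = 0.3014
Step 2: Gradient step.
x_raw = 0.3257 - 0.1*-3.3486 = 0.6606
y_raw = 0.1507 - 0.1*0.3014 = 0.1206
Step 3: Project onto [0, 2].
x_proj = clip(0.6606) = 0.6606
y_proj = clip(0.1206) = 0.1206
Step 4: Evaluate f.
f(0.6606, 0.1206) = -2.1914


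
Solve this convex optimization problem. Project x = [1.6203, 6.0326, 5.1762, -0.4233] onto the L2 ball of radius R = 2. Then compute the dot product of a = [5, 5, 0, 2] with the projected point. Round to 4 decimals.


Step 1: Compute ||x|| (intermediates to 6 decimals).
||x|| = sqrt(1.6203^2 + 6.0326^2 + 5.1762^2 + (-0.4233)^2) = 8.123415
Step 2: Project.
Since ||x|| > R, scale = R/||x|| = 2/8.123415 = 0.246202, proj(x) = scale * x
proj(x) = [0.398921, 1.485238, 1.274391, -0.104217]
Step 3: Dot product.
a^T * proj(x) = 5*0.398921 + 5*1.485238 + 0*1.274391 + 2*(-0.104217) = 9.2124


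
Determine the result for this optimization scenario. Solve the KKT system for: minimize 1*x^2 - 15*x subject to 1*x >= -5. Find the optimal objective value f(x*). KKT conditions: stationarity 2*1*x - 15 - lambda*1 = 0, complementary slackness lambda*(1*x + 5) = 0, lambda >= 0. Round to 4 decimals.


Step 1: Try lambda = 0 (constraint inactive).
Stationarity: 2*1*x - 15 = 0
x* = 15/(2*1) = 7.5
Check constraint: 1*7.5 = 7.5 >= -5 -- satisfied.
Step 2: Compute optimal value.
f(x*) = 1*7.5^2 - 15*7.5 = -56.25


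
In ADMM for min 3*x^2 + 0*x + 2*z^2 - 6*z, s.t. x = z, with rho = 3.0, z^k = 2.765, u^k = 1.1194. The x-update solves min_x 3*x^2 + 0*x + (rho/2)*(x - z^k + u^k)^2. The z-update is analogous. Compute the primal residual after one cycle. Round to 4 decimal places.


ADMM iteration with rho = 3.0, z^k = 2.765, u^k = 1.1194
Step 1: x-update.
Minimize 3*x^2 + 0*x + (3.0/2)*(x - 2.765 + 1.1194)^2
FOC: (2*3 + 3.0)*x = 0 + 3.0*(2.765 - 1.1194)
x^{k+1} = 0.5485
Step 2: z-update.
Minimize 2*z^2 - 6*z + (3.0/2)*(0.5485 - z + 1.1194)^2
FOC: (2*2 + 3.0)*z = 6 + 3.0*(0.5485 + 1.1194)
z^{k+1} = 1.572
Step 3: u-update.
u^{k+1} = 1.1194 + 0.5485 - 1.572 = 0.096
Step 4: Primal residual = |0.5485 - 1.572| = 1.0234


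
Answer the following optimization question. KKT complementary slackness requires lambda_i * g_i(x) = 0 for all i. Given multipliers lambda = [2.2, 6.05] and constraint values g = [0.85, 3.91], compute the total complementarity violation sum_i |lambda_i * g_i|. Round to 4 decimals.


KKT complementary slackness check:
lambda_1 * g_1 = 2.2 * 0.85 = 1.87
lambda_2 * g_2 = 6.05 * 3.91 = 23.6555
Total violation = 1.87 + 23.6555 = 25.5255


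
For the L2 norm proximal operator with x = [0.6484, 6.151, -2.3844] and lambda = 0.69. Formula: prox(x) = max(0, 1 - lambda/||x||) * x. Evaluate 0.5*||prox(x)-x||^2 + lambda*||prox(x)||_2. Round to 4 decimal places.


Step 1: Compute ||x||.
||x|| = 6.6288
Step 2: Compute scaling factor.
scale = max(0, 1 - 0.69/6.6288) = 0.8959
Step 3: prox(x) = [0.5809, 5.5107, -2.1362]
||prox(x)|| = 5.9388
Step 4: Proximal objective.
0.5*||prox-x||^2 = 0.2381
lambda*||prox|| = 4.0978
Total = 4.3358


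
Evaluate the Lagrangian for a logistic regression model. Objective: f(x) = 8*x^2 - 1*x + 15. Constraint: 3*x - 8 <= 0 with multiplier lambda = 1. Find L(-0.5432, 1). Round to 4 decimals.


Step 1: Evaluate f(x).
f(-0.5432) = 8*(-0.5432)^2 - 1*(-0.5432) + 15 = 17.9037
Step 2: Evaluate g(x).
g(-0.5432) = 3*-0.5432 - 8 = -9.6296
Step 3: Compute Lagrangian.
L = 17.9037 + 1*-9.6296 = 8.2741


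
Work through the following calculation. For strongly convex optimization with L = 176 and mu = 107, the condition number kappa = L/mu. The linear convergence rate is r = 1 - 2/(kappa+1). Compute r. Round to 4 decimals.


Step 1: Compute the condition number.
kappa = L/mu = 176/107 = 1.6449
Step 2: Compute the convergence rate.
r = 1 - 2/(kappa + 1) = 1 - 2*mu/(L + mu) = (L - mu)/(L + mu) = 69/283 = 0.2438


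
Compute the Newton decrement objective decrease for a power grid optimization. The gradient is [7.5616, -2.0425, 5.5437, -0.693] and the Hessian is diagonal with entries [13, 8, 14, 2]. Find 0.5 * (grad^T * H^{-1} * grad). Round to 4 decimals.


Step 1: H is diagonal, so H^(-1) * g = [0.5817, -0.2553, 0.396, -0.3465].
Step 2: g^T H^(-1) g = sum_i g_i^2 / H_ii
  = (7.5616)^2/13 + (-2.0425)^2/8 + (5.5437)^2/14 + (-0.693)^2/2
  = 4.3983 + 0.5215 + 2.1952 + 0.2401 = 7.3551
Step 3: Objective decrease = 0.5 * g^T H^(-1) g = 3.6775


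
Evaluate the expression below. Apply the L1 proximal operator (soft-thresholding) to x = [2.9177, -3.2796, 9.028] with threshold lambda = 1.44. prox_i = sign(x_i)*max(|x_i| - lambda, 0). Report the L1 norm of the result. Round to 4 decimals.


Soft-thresholding with lambda = 1.44:
prox(2.9177) = sign(2.9177)*max(|2.9177| - 1.44, 0) = 1.4777
prox(-3.2796) = sign(-3.2796)*max(|-3.2796| - 1.44, 0) = -1.8396
prox(9.028) = sign(9.028)*max(|9.028| - 1.44, 0) = 7.588
prox(x) = [1.4777, -1.8396, 7.588]
||prox(x)||_1 = 1.4777 + 1.8396 + 7.588 = 10.9053


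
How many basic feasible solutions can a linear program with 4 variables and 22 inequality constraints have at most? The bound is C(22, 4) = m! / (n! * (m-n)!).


Each vertex corresponds to some choice of n active constraints out of m, so the number of vertices is at most C(m, n) = m! / (n!(m-n)!).
m = 22, n = 4
Numerator: 22 * 21 * 20 * 19
Denominator: 4! = 24
C(22, 4) = 7315


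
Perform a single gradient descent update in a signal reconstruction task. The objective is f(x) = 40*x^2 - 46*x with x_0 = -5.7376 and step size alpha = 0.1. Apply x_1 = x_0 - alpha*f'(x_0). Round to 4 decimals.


We compute the gradient at x_0 and apply the update.
f'(x) = 80*x - 46
f'(-5.7376) = 80*-5.7376 - 46 = -505.008
x_1 = -5.7376 - 0.1*-505.008 = 44.7632


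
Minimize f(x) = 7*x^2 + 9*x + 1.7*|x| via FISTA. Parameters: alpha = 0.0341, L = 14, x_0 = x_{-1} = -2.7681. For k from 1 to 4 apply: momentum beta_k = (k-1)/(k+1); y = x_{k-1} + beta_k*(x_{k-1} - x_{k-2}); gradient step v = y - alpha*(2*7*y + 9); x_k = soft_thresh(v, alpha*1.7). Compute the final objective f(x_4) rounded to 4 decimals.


FISTA on f(x) = 7*x^2 + 9*x + 1.7*|x|
L = 14, alpha = 0.0341
Iteration 1: beta = 0.0, y = -2.7681 + 0.0*(-2.7681 + 2.7681) = -2.7681
  grad(y) = -29.7534, v = y - alpha*grad = -1.7535
  prox(v) = soft_thresh(-1.7535, 0.058) = -1.6955
Iteration 2: beta = 0.3333, y = -1.6955 + 0.3333*(-1.6955 + 2.7681) = -1.338
  grad(y) = -9.7323, v = y - alpha*grad = -1.0061
  prox(v) = soft_thresh(-1.0061, 0.058) = -0.9482
Iteration 3: beta = 0.5, y = -0.9482 + 0.5*(-0.9482 + 1.6955) = -0.5745
  grad(y) = 0.957, v = y - alpha*grad = -0.6071
  prox(v) = soft_thresh(-0.6071, 0.058) = -0.5492
Iteration 4: beta = 0.6, y = -0.5492 + 0.6*(-0.5492 + 0.9482) = -0.3098
  grad(y) = 4.6635, v = y - alpha*grad = -0.4688
  prox(v) = soft_thresh(-0.4688, 0.058) = -0.4108
f(x_4) = 7*(-0.4108)^2 + 9*(-0.4108) + 1.7*|-0.4108| = -1.8176


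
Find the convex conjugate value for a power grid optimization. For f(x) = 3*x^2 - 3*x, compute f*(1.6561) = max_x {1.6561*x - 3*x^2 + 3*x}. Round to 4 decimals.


f*(y) = sup_x {y*x - a*x^2 - b*x} = sup_x {(y-b)*x - a*x^2}
FOC: (y - b) - 2a*x = 0 => x* = (y - b)/(2a)
x* = (1.6561 + 3)/(2*3) = 0.776
f*(1.6561) = (y-b)^2/(4a) = (1.6561 + 3)^2/(4*3)
= 21.6793/12 = 1.8066


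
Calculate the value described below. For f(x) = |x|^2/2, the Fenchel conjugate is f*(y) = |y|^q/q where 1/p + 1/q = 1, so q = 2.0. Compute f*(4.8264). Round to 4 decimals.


The conjugate exponent q satisfies 1/p + 1/q = 1.
p = 2, so q = 2/(2 - 1) = 2.0
|y|^q = 4.8264^2.0 = 23.2941
f*(4.8264) = 23.2941 / 2.0 = 11.6471


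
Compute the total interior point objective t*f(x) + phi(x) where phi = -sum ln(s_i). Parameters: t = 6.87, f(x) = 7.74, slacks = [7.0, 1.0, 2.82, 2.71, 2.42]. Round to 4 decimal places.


Step 1: Compute log-barrier.
ln values: [1.9459, 0.0, 1.0367, 0.9969, 0.8838]
phi = -(1.9459 + 0.0 + 1.0367 + 0.9969 + 0.8838) = -4.8634
Step 2: Compute augmented objective.
t*f(x) = 6.87*7.74 = 53.1738
Total = 53.1738 - 4.8634 = 48.3104


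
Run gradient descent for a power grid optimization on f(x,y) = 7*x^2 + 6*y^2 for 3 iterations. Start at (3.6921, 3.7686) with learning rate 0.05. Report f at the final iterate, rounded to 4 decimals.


Gradient descent on f(x,y) = 7*x^2 + 6*y^2.
Starting point: (3.6921, 3.7686), alpha = 0.05
Step 1: grad_x = 2*7*3.6921 = 51.6894, grad_y = 2*6*3.7686 = 45.2232
  x_1 = 3.6921 - 0.05*51.6894 = 1.1076
  y_1 = 3.7686 - 0.05*45.2232 = 1.5074
Step 2: grad_x = 2*7*1.1076 = 15.5068, grad_y = 2*6*1.5074 = 18.0893
  x_2 = 1.1076 - 0.05*15.5068 = 0.3323
  y_2 = 1.5074 - 0.05*18.0893 = 0.603
Step 3: grad_x = 2*7*0.3323 = 4.652, grad_y = 2*6*0.603 = 7.2357
  x_3 = 0.3323 - 0.05*4.652 = 0.0997
  y_3 = 0.603 - 0.05*7.2357 = 0.2412
f(0.0997, 0.2412) = 7*0.0997^2 + 6*0.2412^2 = 0.4186


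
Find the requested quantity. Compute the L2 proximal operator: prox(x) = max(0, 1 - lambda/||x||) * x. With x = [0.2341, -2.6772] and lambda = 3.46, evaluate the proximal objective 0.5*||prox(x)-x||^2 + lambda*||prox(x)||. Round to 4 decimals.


Step 1: Compute ||x||.
||x|| = 2.6874
Step 2: Compute scaling factor.
scale = max(0, 1 - 3.46/2.6874) = 0.0
Step 3: prox(x) = [0.0, -0.0]
||prox(x)|| = 0.0
Step 4: Proximal objective.
0.5*||prox-x||^2 = 3.6111
lambda*||prox|| = 0.0
Total = 3.6111


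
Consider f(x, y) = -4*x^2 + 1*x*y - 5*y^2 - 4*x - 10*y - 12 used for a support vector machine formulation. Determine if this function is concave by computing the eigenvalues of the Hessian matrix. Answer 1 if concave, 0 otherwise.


The Hessian of f(x,y) = -4*x^2 + 1*x*y - 5*y^2 - 4*x - 10*y - 12 is:
H = [[-8, 1], [1, -10]]
Trace = -8 - 10 = -18
Determinant = -8*-10 - (1)^2 = 79
Discriminant = (-18)^2 - 4*79 = 8.0
Eigenvalues: lambda_1 = -10.4142, lambda_2 = -7.5858
The function is concave.

1


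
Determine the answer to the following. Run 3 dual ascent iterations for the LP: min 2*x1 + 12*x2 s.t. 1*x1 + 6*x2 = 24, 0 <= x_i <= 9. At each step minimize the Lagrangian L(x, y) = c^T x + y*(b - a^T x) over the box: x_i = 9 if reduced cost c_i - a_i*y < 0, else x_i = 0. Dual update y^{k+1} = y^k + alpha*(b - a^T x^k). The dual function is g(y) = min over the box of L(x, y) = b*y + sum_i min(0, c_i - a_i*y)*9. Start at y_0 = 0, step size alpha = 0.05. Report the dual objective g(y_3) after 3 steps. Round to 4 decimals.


Dual ascent for LP: min 2*x1 + 12*x2, 1*x1 + 6*x2 = 24, 0 <= x_i <= 9
Step 1: y^k = 0.0, reduced costs: (2.0, 12.0)
  x^k = (0.0, 0.0), subgradient = b - a^T x = 24.0
  y^{k+1} = 0.0 + 0.05*24.0 = 1.2
Step 2: y^k = 1.2, reduced costs: (0.8, 4.8)
  x^k = (0.0, 0.0), subgradient = b - a^T x = 24.0
  y^{k+1} = 1.2 + 0.05*24.0 = 2.4
Step 3: y^k = 2.4, reduced costs: (-0.4, -2.4)
  x^k = (9.0, 9.0), subgradient = b - a^T x = -39.0
  y^{k+1} = 2.4 + 0.05*-39.0 = 0.45
Dual objective at y_3 = 0.45: reduced costs (1.55, 9.3), box minimizer x = (0.0, 0.0)
g(y_3) = b*y + (c1 - a1*y)*x1 + (c2 - a2*y)*x2 = 24*0.45 + 1.55*0.0 + 9.3*0.0 = 10.8 + 0.0 + 0.0 = 10.8


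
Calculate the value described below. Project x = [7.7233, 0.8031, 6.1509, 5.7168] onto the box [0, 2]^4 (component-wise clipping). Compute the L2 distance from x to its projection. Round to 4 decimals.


Project each component onto [0, 2].
clip(7.7233) = 2.0, clip(0.8031) = 0.8031, clip(6.1509) = 2.0, clip(5.7168) = 2.0
Projection = [2.0, 0.8031, 2.0, 2.0]
Squared diffs: [32.7562, 0.0, 17.23, 13.8146]
Distance = sqrt(63.8008) = 7.9875


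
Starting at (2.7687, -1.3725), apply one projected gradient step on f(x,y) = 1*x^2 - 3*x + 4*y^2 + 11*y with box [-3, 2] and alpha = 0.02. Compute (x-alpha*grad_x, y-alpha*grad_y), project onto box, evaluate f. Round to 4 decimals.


Step 1: Compute gradient at (2.7687, -1.3725).
grad_x = 2*1*2.7687 - 3 = 2.5374
grad_y = 2*4*-1.3725 + 11 = 0.02
Step 2: Gradient step.
x_raw = 2.7687 - 0.02*2.5374 = 2.718
y_raw = -1.3725 - 0.02*0.02 = -1.3729
Step 3: Project onto [-3, 2].
x_proj = clip(2.718) = 2.0
y_proj = clip(-1.3729) = -1.3729
Step 4: Evaluate f.
f(2.0, -1.3729) = -9.5625


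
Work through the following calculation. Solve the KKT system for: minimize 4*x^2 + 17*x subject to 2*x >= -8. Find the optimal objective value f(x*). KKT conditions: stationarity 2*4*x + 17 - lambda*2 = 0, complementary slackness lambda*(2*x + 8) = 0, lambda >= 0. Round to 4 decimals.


Step 1: Try lambda = 0 (constraint inactive).
Stationarity: 2*4*x + 17 = 0
x* = -17/(2*4) = -2.125
Check constraint: 2*-2.125 = -4.25 >= -8 -- satisfied.
Step 2: Compute optimal value.
f(x*) = 4*(-2.125)^2 + 17*(-2.125) = -18.0625


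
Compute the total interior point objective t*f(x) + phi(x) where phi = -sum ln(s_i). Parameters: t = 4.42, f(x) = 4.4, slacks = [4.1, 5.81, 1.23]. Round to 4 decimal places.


Step 1: Compute log-barrier.
ln values: [1.411, 1.7596, 0.207]
phi = -(1.411 + 1.7596 + 0.207) = -3.3776
Step 2: Compute augmented objective.
t*f(x) = 4.42*4.4 = 19.448
Total = 19.448 - 3.3776 = 16.0704


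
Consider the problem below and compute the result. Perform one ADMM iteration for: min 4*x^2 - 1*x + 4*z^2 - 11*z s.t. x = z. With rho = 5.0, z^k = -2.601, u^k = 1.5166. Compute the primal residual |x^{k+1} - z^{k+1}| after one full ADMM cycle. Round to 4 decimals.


ADMM iteration with rho = 5.0, z^k = -2.601, u^k = 1.5166
Step 1: x-update.
Minimize 4*x^2 - 1*x + (5.0/2)*(x + 2.601 + 1.5166)^2
FOC: (2*4 + 5.0)*x = 1 + 5.0*(-2.601 - 1.5166)
x^{k+1} = -1.5068
Step 2: z-update.
Minimize 4*z^2 - 11*z + (5.0/2)*(-1.5068 - z + 1.5166)^2
FOC: (2*4 + 5.0)*z = 11 + 5.0*(-1.5068 + 1.5166)
z^{k+1} = 0.8499
Step 3: u-update.
u^{k+1} = 1.5166 - 1.5068 - 0.8499 = -0.8401
Step 4: Primal residual = |-1.5068 - 0.8499| = 2.3567


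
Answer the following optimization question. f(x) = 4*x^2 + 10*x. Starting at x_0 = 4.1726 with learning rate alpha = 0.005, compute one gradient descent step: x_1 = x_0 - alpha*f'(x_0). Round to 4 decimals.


We compute the gradient at x_0 and apply the update.
f'(x) = 8*x + 10
f'(4.1726) = 8*4.1726 + 10 = 43.3808
x_1 = 4.1726 - 0.005*43.3808 = 3.9557


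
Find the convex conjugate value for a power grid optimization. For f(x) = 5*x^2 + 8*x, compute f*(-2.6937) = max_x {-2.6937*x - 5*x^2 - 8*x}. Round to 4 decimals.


f*(y) = sup_x {y*x - a*x^2 - b*x} = sup_x {(y-b)*x - a*x^2}
FOC: (y - b) - 2a*x = 0 => x* = (y - b)/(2a)
x* = (-2.6937 - 8)/(2*5) = -1.0694
f*(-2.6937) = (y-b)^2/(4a) = (-2.6937 - 8)^2/(4*5)
= 114.3552/20 = 5.7178


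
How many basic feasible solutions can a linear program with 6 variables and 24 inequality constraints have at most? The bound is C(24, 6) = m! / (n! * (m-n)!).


Each vertex corresponds to some choice of n active constraints out of m, so the number of vertices is at most C(m, n) = m! / (n!(m-n)!).
m = 24, n = 6
Numerator: 24 * 23 * 22 * 21 * 20 * 19
Denominator: 6! = 720
C(24, 6) = 134596


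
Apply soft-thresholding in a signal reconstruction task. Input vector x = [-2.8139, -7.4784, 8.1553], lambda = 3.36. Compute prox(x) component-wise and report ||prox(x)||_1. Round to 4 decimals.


Soft-thresholding with lambda = 3.36:
prox(-2.8139) = sign(-2.8139)*max(|-2.8139| - 3.36, 0) = 0.0
prox(-7.4784) = sign(-7.4784)*max(|-7.4784| - 3.36, 0) = -4.1184
prox(8.1553) = sign(8.1553)*max(|8.1553| - 3.36, 0) = 4.7953
prox(x) = [0.0, -4.1184, 4.7953]
||prox(x)||_1 = 0.0 + 4.1184 + 4.7953 = 8.9137


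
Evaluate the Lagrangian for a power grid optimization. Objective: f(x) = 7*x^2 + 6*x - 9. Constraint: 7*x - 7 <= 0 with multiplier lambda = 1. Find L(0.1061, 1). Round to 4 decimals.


Step 1: Evaluate f(x).
f(0.1061) = 7*0.1061^2 + 6*0.1061 - 9 = -8.2846
Step 2: Evaluate g(x).
g(0.1061) = 7*0.1061 - 7 = -6.2573
Step 3: Compute Lagrangian.
L = -8.2846 + 1*-6.2573 = -14.5419


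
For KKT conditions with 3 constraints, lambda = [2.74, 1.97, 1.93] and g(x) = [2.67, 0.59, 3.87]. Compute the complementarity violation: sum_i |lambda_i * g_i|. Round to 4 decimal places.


KKT complementary slackness check:
lambda_1 * g_1 = 2.74 * 2.67 = 7.3158
lambda_2 * g_2 = 1.97 * 0.59 = 1.1623
lambda_3 * g_3 = 1.93 * 3.87 = 7.4691
Total violation = 7.3158 + 1.1623 + 7.4691 = 15.9472


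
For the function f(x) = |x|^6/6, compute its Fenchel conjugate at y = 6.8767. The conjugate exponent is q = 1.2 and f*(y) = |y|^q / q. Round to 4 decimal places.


The conjugate exponent q satisfies 1/p + 1/q = 1.
p = 6, so q = 6/(6 - 1) = 1.2
|y|^q = 6.8767^1.2 = 10.1124
f*(6.8767) = 10.1124 / 1.2 = 8.427


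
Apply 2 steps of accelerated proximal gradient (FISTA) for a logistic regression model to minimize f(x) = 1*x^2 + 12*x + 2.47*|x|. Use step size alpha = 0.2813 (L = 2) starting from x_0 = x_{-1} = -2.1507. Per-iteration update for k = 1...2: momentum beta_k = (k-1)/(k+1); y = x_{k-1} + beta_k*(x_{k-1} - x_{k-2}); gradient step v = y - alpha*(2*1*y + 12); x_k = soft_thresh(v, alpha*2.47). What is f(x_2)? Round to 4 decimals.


FISTA on f(x) = 1*x^2 + 12*x + 2.47*|x|
L = 2, alpha = 0.2813
Iteration 1: beta = 0.0, y = -2.1507 + 0.0*(-2.1507 + 2.1507) = -2.1507
  grad(y) = 7.6986, v = y - alpha*grad = -4.3163
  prox(v) = soft_thresh(-4.3163, 0.6948) = -3.6215
Iteration 2: beta = 0.3333, y = -3.6215 + 0.3333*(-3.6215 + 2.1507) = -4.1118
  grad(y) = 3.7765, v = y - alpha*grad = -5.1741
  prox(v) = soft_thresh(-5.1741, 0.6948) = -4.4793
f(x_2) = 1*(-4.4793)^2 + 12*(-4.4793) + 2.47*|-4.4793| = -22.6236


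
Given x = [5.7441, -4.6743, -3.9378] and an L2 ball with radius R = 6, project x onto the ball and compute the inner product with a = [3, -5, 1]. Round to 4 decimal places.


Step 1: Compute ||x|| (intermediates to 6 decimals).
||x|| = sqrt(5.7441^2 + (-4.6743)^2 + (-3.9378)^2) = 8.387493
Step 2: Project.
Since ||x|| > R, scale = R/||x|| = 6/8.387493 = 0.715351, proj(x) = scale * x
proj(x) = [4.109048, -3.343765, -2.816909]
Step 3: Dot product.
a^T * proj(x) = 3*4.109048 - 5*(-3.343765) + 1*(-2.816909) = 26.2291


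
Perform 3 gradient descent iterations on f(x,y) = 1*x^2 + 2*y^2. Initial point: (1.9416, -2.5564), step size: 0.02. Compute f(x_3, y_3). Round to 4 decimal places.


Gradient descent on f(x,y) = 1*x^2 + 2*y^2.
Starting point: (1.9416, -2.5564), alpha = 0.02
Step 1: grad_x = 2*1*1.9416 = 3.8832, grad_y = 2*2*-2.5564 = -10.2256
  x_1 = 1.9416 - 0.02*3.8832 = 1.8639
  y_1 = -2.5564 - 0.02*-10.2256 = -2.3519
Step 2: grad_x = 2*1*1.8639 = 3.7279, grad_y = 2*2*-2.3519 = -9.4076
  x_2 = 1.8639 - 0.02*3.7279 = 1.7894
  y_2 = -2.3519 - 0.02*-9.4076 = -2.1637
Step 3: grad_x = 2*1*1.7894 = 3.5788, grad_y = 2*2*-2.1637 = -8.6549
  x_3 = 1.7894 - 0.02*3.5788 = 1.7178
  y_3 = -2.1637 - 0.02*-8.6549 = -1.9906
f(1.7178, -1.9906) = 1*1.7178^2 + 2*(-1.9906)^2 = 10.8761


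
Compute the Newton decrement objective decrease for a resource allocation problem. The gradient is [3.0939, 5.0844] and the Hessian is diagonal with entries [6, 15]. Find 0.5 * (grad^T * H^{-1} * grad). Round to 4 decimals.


Step 1: H is diagonal, so H^(-1) * g = [0.5157, 0.339].
Step 2: g^T H^(-1) g = sum_i g_i^2 / H_ii
  = (3.0939)^2/6 + (5.0844)^2/15
  = 1.5954 + 1.7234 = 3.3188
Step 3: Objective decrease = 0.5 * g^T H^(-1) g = 1.6594


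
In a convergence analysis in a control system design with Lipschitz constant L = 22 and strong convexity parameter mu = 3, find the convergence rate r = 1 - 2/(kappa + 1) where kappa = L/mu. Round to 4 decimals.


Step 1: Compute the condition number.
kappa = L/mu = 22/3 = 7.3333
Step 2: Compute the convergence rate.
r = 1 - 2/(kappa + 1) = 1 - 2*mu/(L + mu) = (L - mu)/(L + mu) = 19/25 = 0.76


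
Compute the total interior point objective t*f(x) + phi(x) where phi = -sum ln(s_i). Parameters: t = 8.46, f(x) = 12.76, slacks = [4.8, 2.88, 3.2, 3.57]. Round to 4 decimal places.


Step 1: Compute log-barrier.
ln values: [1.5686, 1.0578, 1.1632, 1.2726]
phi = -(1.5686 + 1.0578 + 1.1632 + 1.2726) = -5.0621
Step 2: Compute augmented objective.
t*f(x) = 8.46*12.76 = 107.9496
Total = 107.9496 - 5.0621 = 102.8875


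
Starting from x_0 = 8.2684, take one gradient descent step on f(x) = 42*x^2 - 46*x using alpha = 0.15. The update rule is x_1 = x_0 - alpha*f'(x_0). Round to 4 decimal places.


We compute the gradient at x_0 and apply the update.
f'(x) = 84*x - 46
f'(8.2684) = 84*8.2684 - 46 = 648.5456
x_1 = 8.2684 - 0.15*648.5456 = -89.0134


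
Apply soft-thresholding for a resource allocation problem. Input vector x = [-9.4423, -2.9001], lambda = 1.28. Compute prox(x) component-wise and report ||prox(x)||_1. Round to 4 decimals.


Soft-thresholding with lambda = 1.28:
prox(-9.4423) = sign(-9.4423)*max(|-9.4423| - 1.28, 0) = -8.1623
prox(-2.9001) = sign(-2.9001)*max(|-2.9001| - 1.28, 0) = -1.6201
prox(x) = [-8.1623, -1.6201]
||prox(x)||_1 = 8.1623 + 1.6201 = 9.7824


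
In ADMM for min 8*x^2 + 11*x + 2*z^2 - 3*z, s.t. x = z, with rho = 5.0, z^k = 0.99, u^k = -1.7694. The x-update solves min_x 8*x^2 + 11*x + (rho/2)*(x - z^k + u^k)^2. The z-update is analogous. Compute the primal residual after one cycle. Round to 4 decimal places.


ADMM iteration with rho = 5.0, z^k = 0.99, u^k = -1.7694
Step 1: x-update.
Minimize 8*x^2 + 11*x + (5.0/2)*(x - 0.99 - 1.7694)^2
FOC: (2*8 + 5.0)*x = -11 + 5.0*(0.99 + 1.7694)
x^{k+1} = 0.1332
Step 2: z-update.
Minimize 2*z^2 - 3*z + (5.0/2)*(0.1332 - z - 1.7694)^2
FOC: (2*2 + 5.0)*z = 3 + 5.0*(0.1332 - 1.7694)
z^{k+1} = -0.5757
Step 3: u-update.
u^{k+1} = -1.7694 + 0.1332 + 0.5757 = -1.0605
Step 4: Primal residual = |0.1332 + 0.5757| = 0.7089


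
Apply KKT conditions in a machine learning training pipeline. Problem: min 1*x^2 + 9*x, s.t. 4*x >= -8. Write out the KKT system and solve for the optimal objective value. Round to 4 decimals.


Step 1: Try lambda = 0 (constraint inactive).
x_unc = -9/(2*1) = -4.5
Check: 4*-4.5 = -18.0 < -8 -- violated!
Step 2: Constraint must be active: 4*x = -8
x* = -8/4 = -2.0
lambda = (2*1*(-2.0) + 9)/4 = 1.25
Step 3: Compute optimal value.
f(x*) = 1*(-2.0)^2 + 9*(-2.0) = -14.0


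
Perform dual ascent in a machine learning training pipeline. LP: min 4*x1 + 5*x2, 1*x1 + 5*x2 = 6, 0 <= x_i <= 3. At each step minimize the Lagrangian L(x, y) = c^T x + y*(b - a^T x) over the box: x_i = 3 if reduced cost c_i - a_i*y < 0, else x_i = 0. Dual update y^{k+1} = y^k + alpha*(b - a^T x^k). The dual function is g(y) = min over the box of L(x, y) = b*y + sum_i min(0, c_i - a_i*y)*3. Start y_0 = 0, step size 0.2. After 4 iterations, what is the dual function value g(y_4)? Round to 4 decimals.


Dual ascent for LP: min 4*x1 + 5*x2, 1*x1 + 5*x2 = 6, 0 <= x_i <= 3
Step 1: y^k = 0.0, reduced costs: (4.0, 5.0)
  x^k = (0.0, 0.0), subgradient = b - a^T x = 6.0
  y^{k+1} = 0.0 + 0.2*6.0 = 1.2
Step 2: y^k = 1.2, reduced costs: (2.8, -1.0)
  x^k = (0.0, 3.0), subgradient = b - a^T x = -9.0
  y^{k+1} = 1.2 + 0.2*-9.0 = -0.6
Step 3: y^k = -0.6, reduced costs: (4.6, 8.0)
  x^k = (0.0, 0.0), subgradient = b - a^T x = 6.0
  y^{k+1} = -0.6 + 0.2*6.0 = 0.6
Step 4: y^k = 0.6, reduced costs: (3.4, 2.0)
  x^k = (0.0, 0.0), subgradient = b - a^T x = 6.0
  y^{k+1} = 0.6 + 0.2*6.0 = 1.8
Dual objective at y_4 = 1.8: reduced costs (2.2, -4.0), box minimizer x = (0.0, 3.0)
g(y_4) = b*y + (c1 - a1*y)*x1 + (c2 - a2*y)*x2 = 6*1.8 + 2.2*0.0 + (-4.0)*3.0 = 10.8 + 0.0 - 12.0 = -1.2


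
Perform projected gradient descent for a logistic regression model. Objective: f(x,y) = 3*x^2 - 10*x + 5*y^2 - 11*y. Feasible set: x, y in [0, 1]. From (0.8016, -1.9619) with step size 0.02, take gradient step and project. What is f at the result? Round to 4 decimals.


Step 1: Compute gradient at (0.8016, -1.9619).
grad_x = 2*3*0.8016 - 10 = -5.1904
grad_y = 2*5*-1.9619 - 11 = -30.619
Step 2: Gradient step.
x_raw = 0.8016 - 0.02*-5.1904 = 0.9054
y_raw = -1.9619 - 0.02*-30.619 = -1.3495
Step 3: Project onto [0, 1].
x_proj = clip(0.9054) = 0.9054
y_proj = clip(-1.3495) = 0.0
Step 4: Evaluate f.
f(0.9054, 0.0) = -6.5948


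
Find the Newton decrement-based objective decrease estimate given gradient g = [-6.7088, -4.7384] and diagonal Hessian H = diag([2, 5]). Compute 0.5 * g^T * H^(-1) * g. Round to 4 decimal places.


Step 1: H is diagonal, so H^(-1) * g = [-3.3544, -0.9477].
Step 2: g^T H^(-1) g = sum_i g_i^2 / H_ii
  = (-6.7088)^2/2 + (-4.7384)^2/5
  = 22.504 + 4.4905 = 26.9945
Step 3: Objective decrease = 0.5 * g^T H^(-1) g = 13.4972


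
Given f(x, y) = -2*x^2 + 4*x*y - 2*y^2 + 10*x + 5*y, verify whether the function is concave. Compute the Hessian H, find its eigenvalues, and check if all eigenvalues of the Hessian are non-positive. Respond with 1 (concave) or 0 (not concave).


The Hessian of f(x,y) = -2*x^2 + 4*x*y - 2*y^2 + 10*x + 5*y is:
H = [[-4, 4], [4, -4]]
Trace = -4 - 4 = -8
Determinant = -4*-4 - (4)^2 = 0
Discriminant = (-8)^2 - 4*0 = 64.0
Eigenvalues: lambda_1 = -8.0, lambda_2 = 0.0
The function is concave.

1


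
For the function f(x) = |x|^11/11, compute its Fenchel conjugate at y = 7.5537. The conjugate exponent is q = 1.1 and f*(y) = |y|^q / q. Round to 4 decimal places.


The conjugate exponent q satisfies 1/p + 1/q = 1.
p = 11, so q = 11/(11 - 1) = 1.1
|y|^q = 7.5537^1.1 = 9.2465
f*(7.5537) = 9.2465 / 1.1 = 8.4059


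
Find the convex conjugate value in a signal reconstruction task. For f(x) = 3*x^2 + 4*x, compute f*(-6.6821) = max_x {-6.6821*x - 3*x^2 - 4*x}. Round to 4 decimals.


f*(y) = sup_x {y*x - a*x^2 - b*x} = sup_x {(y-b)*x - a*x^2}
FOC: (y - b) - 2a*x = 0 => x* = (y - b)/(2a)
x* = (-6.6821 - 4)/(2*3) = -1.7804
f*(-6.6821) = (y-b)^2/(4a) = (-6.6821 - 4)^2/(4*3)
= 114.1073/12 = 9.5089


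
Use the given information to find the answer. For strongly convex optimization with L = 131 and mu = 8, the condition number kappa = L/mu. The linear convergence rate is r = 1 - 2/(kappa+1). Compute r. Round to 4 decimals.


Step 1: Compute the condition number.
kappa = L/mu = 131/8 = 16.375
Step 2: Compute the convergence rate.
r = 1 - 2/(kappa + 1) = 1 - 2*mu/(L + mu) = (L - mu)/(L + mu) = 123/139 = 0.8849


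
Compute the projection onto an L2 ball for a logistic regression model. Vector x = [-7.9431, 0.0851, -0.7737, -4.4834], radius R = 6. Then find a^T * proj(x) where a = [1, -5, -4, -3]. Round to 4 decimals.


Step 1: Compute ||x|| (intermediates to 6 decimals).
||x|| = sqrt((-7.9431)^2 + 0.0851^2 + (-0.7737)^2 + (-4.4834)^2) = 9.15421
Step 2: Project.
Since ||x|| > R, scale = R/||x|| = 6/9.15421 = 0.655436, proj(x) = scale * x
proj(x) = [-5.206194, 0.055778, -0.507111, -2.938582]
Step 3: Dot product.
a^T * proj(x) = 1*(-5.206194) - 5*0.055778 - 4*(-0.507111) - 3*(-2.938582) = 5.3591


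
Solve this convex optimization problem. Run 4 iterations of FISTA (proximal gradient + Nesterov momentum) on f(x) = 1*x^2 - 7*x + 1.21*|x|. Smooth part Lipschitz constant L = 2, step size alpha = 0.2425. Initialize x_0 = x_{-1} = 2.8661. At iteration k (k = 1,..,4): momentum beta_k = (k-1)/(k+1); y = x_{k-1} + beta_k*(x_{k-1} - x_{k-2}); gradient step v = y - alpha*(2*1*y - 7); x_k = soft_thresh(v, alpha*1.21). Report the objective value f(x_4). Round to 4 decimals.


FISTA on f(x) = 1*x^2 - 7*x + 1.21*|x|
L = 2, alpha = 0.2425
Iteration 1: beta = 0.0, y = 2.8661 + 0.0*(2.8661 - 2.8661) = 2.8661
  grad(y) = -1.2678, v = y - alpha*grad = 3.1735
  prox(v) = soft_thresh(3.1735, 0.2934) = 2.8801
Iteration 2: beta = 0.3333, y = 2.8801 + 0.3333*(2.8801 - 2.8661) = 2.8848
  grad(y) = -1.2304, v = y - alpha*grad = 3.1832
  prox(v) = soft_thresh(3.1832, 0.2934) = 2.8897
Iteration 3: beta = 0.5, y = 2.8897 + 0.5*(2.8897 - 2.8801) = 2.8946
  grad(y) = -1.2109, v = y - alpha*grad = 3.1882
  prox(v) = soft_thresh(3.1882, 0.2934) = 2.8948
Iteration 4: beta = 0.6, y = 2.8948 + 0.6*(2.8948 - 2.8897) = 2.8978
  grad(y) = -1.2044, v = y - alpha*grad = 3.1899
  prox(v) = soft_thresh(3.1899, 0.2934) = 2.8964
f(x_4) = 1*2.8964^2 - 7*2.8964 + 1.21*|2.8964| = -8.381


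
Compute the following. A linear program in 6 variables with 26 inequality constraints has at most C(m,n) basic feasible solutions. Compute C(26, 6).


Each vertex corresponds to some choice of n active constraints out of m, so the number of vertices is at most C(m, n) = m! / (n!(m-n)!).
m = 26, n = 6
Numerator: 26 * 25 * 24 * 23 * 22 * 21
Denominator: 6! = 720
C(26, 6) = 230230


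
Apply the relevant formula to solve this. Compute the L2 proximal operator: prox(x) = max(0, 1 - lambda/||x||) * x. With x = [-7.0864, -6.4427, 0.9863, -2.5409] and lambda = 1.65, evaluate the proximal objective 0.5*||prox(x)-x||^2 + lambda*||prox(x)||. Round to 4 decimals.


Step 1: Compute ||x||.
||x|| = 9.9576
Step 2: Compute scaling factor.
scale = max(0, 1 - 1.65/9.9576) = 0.8343
Step 3: prox(x) = [-5.9122, -5.3751, 0.8229, -2.1199]
||prox(x)|| = 8.3076
Step 4: Proximal objective.
0.5*||prox-x||^2 = 1.3613
lambda*||prox|| = 13.7075
Total = 15.0688


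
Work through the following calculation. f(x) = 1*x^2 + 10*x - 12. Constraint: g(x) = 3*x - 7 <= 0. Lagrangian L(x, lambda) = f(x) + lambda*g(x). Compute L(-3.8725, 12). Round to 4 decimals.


Step 1: Evaluate f(x).
f(-3.8725) = 1*(-3.8725)^2 + 10*(-3.8725) - 12 = -35.7287
Step 2: Evaluate g(x).
g(-3.8725) = 3*-3.8725 - 7 = -18.6175
Step 3: Compute Lagrangian.
L = -35.7287 + 12*-18.6175 = -259.1387


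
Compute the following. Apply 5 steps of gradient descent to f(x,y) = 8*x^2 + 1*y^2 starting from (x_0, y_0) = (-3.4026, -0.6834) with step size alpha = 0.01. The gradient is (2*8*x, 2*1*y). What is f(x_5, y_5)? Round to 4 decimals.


Gradient descent on f(x,y) = 8*x^2 + 1*y^2.
Starting point: (-3.4026, -0.6834), alpha = 0.01
Step 1: grad_x = 2*8*-3.4026 = -54.4416, grad_y = 2*1*-0.6834 = -1.3668
  x_1 = -3.4026 - 0.01*-54.4416 = -2.8582
  y_1 = -0.6834 - 0.01*-1.3668 = -0.6697
Step 2: grad_x = 2*8*-2.8582 = -45.7309, grad_y = 2*1*-0.6697 = -1.3395
  x_2 = -2.8582 - 0.01*-45.7309 = -2.4009
  y_2 = -0.6697 - 0.01*-1.3395 = -0.6563
Step 3: grad_x = 2*8*-2.4009 = -38.414, grad_y = 2*1*-0.6563 = -1.3127
  x_3 = -2.4009 - 0.01*-38.414 = -2.0167
  y_3 = -0.6563 - 0.01*-1.3127 = -0.6432
Step 4: grad_x = 2*8*-2.0167 = -32.2678, grad_y = 2*1*-0.6432 = -1.2864
  x_4 = -2.0167 - 0.01*-32.2678 = -1.6941
  y_4 = -0.6432 - 0.01*-1.2864 = -0.6303
Step 5: grad_x = 2*8*-1.6941 = -27.1049, grad_y = 2*1*-0.6303 = -1.2607
  x_5 = -1.6941 - 0.01*-27.1049 = -1.423
  y_5 = -0.6303 - 0.01*-1.2607 = -0.6177
f(-1.423, -0.6177) = 8*(-1.423)^2 + 1*(-0.6177)^2 = 16.5812


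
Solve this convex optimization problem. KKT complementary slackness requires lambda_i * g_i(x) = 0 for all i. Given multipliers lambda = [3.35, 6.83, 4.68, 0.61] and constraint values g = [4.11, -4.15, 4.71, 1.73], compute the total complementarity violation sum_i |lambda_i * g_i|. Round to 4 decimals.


KKT complementary slackness check:
lambda_1 * g_1 = 3.35 * 4.11 = 13.7685
lambda_2 * g_2 = 6.83 * -4.15 = -28.3445
lambda_3 * g_3 = 4.68 * 4.71 = 22.0428
lambda_4 * g_4 = 0.61 * 1.73 = 1.0553
Total violation = 13.7685 + 28.3445 + 22.0428 + 1.0553 = 65.2111


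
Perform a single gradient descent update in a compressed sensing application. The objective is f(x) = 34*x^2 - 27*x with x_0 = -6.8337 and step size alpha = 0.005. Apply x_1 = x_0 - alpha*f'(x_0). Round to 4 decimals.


We compute the gradient at x_0 and apply the update.
f'(x) = 68*x - 27
f'(-6.8337) = 68*-6.8337 - 27 = -491.6916
x_1 = -6.8337 - 0.005*-491.6916 = -4.3752


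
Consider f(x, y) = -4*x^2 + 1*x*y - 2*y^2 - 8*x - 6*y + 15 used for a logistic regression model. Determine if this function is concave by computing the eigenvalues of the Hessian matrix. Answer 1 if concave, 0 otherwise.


The Hessian of f(x,y) = -4*x^2 + 1*x*y - 2*y^2 - 8*x - 6*y + 15 is:
H = [[-8, 1], [1, -4]]
Trace = -8 - 4 = -12
Determinant = -8*-4 - (1)^2 = 31
Discriminant = (-12)^2 - 4*31 = 20.0
Eigenvalues: lambda_1 = -8.2361, lambda_2 = -3.7639
The function is concave.

1


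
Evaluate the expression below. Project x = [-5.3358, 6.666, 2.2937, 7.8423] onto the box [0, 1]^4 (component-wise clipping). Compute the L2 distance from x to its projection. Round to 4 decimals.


Project each component onto [0, 1].
clip(-5.3358) = 0.0, clip(6.666) = 1.0, clip(2.2937) = 1.0, clip(7.8423) = 1.0
Projection = [0.0, 1.0, 1.0, 1.0]
Squared diffs: [28.4708, 32.1036, 1.6737, 46.8171]
Distance = sqrt(109.0652) = 10.4434


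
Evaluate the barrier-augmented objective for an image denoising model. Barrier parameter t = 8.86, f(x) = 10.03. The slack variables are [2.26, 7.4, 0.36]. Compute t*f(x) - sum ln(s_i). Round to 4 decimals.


Step 1: Compute log-barrier.
ln values: [0.8154, 2.0015, -1.0217]
phi = -(0.8154 + 2.0015 - 1.0217) = -1.7952
Step 2: Compute augmented objective.
t*f(x) = 8.86*10.03 = 88.8658
Total = 88.8658 - 1.7952 = 87.0706


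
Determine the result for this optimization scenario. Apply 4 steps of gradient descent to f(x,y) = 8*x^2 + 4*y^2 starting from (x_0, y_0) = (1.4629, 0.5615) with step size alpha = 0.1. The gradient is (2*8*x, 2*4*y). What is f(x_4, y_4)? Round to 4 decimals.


Gradient descent on f(x,y) = 8*x^2 + 4*y^2.
Starting point: (1.4629, 0.5615), alpha = 0.1
Step 1: grad_x = 2*8*1.4629 = 23.4064, grad_y = 2*4*0.5615 = 4.492
  x_1 = 1.4629 - 0.1*23.4064 = -0.8777
  y_1 = 0.5615 - 0.1*4.492 = 0.1123
Step 2: grad_x = 2*8*-0.8777 = -14.0438, grad_y = 2*4*0.1123 = 0.8984
  x_2 = -0.8777 - 0.1*-14.0438 = 0.5266
  y_2 = 0.1123 - 0.1*0.8984 = 0.0225
Step 3: grad_x = 2*8*0.5266 = 8.4263, grad_y = 2*4*0.0225 = 0.1797
  x_3 = 0.5266 - 0.1*8.4263 = -0.316
  y_3 = 0.0225 - 0.1*0.1797 = 0.0045
Step 4: grad_x = 2*8*-0.316 = -5.0558, grad_y = 2*4*0.0045 = 0.0359
  x_4 = -0.316 - 0.1*-5.0558 = 0.1896
  y_4 = 0.0045 - 0.1*0.0359 = 0.0009
f(0.1896, 0.0009) = 8*0.1896^2 + 4*0.0009^2 = 0.2876


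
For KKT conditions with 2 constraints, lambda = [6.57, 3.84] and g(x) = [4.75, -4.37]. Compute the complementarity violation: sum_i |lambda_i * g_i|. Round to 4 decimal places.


KKT complementary slackness check:
lambda_1 * g_1 = 6.57 * 4.75 = 31.2075
lambda_2 * g_2 = 3.84 * -4.37 = -16.7808
Total violation = 31.2075 + 16.7808 = 47.9883


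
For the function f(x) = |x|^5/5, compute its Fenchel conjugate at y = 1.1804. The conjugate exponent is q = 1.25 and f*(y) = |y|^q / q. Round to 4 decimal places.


The conjugate exponent q satisfies 1/p + 1/q = 1.
p = 5, so q = 5/(5 - 1) = 1.25
|y|^q = 1.1804^1.25 = 1.2304
f*(1.1804) = 1.2304 / 1.25 = 0.9843


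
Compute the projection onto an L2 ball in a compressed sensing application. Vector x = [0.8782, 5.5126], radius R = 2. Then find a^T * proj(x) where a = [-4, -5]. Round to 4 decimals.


Step 1: Compute ||x|| (intermediates to 6 decimals).
||x|| = sqrt(0.8782^2 + 5.5126^2) = 5.582114
Step 2: Project.
Since ||x|| > R, scale = R/||x|| = 2/5.582114 = 0.358287, proj(x) = scale * x
proj(x) = [0.314648, 1.975093]
Step 3: Dot product.
a^T * proj(x) = -4*0.314648 - 5*1.975093 = -11.1341


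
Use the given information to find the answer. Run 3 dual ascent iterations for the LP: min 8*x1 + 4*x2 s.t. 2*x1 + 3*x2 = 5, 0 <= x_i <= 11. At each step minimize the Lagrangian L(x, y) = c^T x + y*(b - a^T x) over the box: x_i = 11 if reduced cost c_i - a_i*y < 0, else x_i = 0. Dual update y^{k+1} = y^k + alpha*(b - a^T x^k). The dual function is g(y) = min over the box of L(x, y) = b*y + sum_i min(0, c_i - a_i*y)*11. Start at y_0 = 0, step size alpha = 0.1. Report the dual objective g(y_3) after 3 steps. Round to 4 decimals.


Dual ascent for LP: min 8*x1 + 4*x2, 2*x1 + 3*x2 = 5, 0 <= x_i <= 11
Step 1: y^k = 0.0, reduced costs: (8.0, 4.0)
  x^k = (0.0, 0.0), subgradient = b - a^T x = 5.0
  y^{k+1} = 0.0 + 0.1*5.0 = 0.5
Step 2: y^k = 0.5, reduced costs: (7.0, 2.5)
  x^k = (0.0, 0.0), subgradient = b - a^T x = 5.0
  y^{k+1} = 0.5 + 0.1*5.0 = 1.0
Step 3: y^k = 1.0, reduced costs: (6.0, 1.0)
  x^k = (0.0, 0.0), subgradient = b - a^T x = 5.0
  y^{k+1} = 1.0 + 0.1*5.0 = 1.5
Dual objective at y_3 = 1.5: reduced costs (5.0, -0.5), box minimizer x = (0.0, 11.0)
g(y_3) = b*y + (c1 - a1*y)*x1 + (c2 - a2*y)*x2 = 5*1.5 + 5.0*0.0 + (-0.5)*11.0 = 7.5 + 0.0 - 5.5 = 2.0
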